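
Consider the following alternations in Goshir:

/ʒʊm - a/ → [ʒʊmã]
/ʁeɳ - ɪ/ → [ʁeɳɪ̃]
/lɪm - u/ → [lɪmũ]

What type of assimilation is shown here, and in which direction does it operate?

The vowel /a/ surfaces as nasalised [ã] next to the preceding nasal /m/ — it has acquired the [+nasal] feature of its neighbour.
The other forms show the same pattern: /ɪ/ → [ɪ̃] after /ɳ/; /u/ → [ũ] after /m/ — each time a vowel is nasalised next to a preceding nasal.
Because the conditioning nasal is to the left of the vowel that changes, the process is progressive (perseverative).

progressive nasality assimilation (vowel nasalisation)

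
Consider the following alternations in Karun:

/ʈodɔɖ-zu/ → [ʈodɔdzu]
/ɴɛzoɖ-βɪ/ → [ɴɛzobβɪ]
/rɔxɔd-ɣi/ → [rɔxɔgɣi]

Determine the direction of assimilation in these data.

The segment that alternates is /ɖ/, which surfaces as [d] when adjacent to /z/.
/ɖ/ is retroflex while /z/ is alveolar; the output [d] is alveolar, matching the trigger — so the feature that spreads is place.
The same holds elsewhere in the data: /ɖ/ → [b] before /β/ (retroflex → bilabial, matching bilabial); /d/ → [g] before /ɣ/ (alveolar → velar, matching velar) — only place changes, and always toward the following segment.
Since the segment that changes precedes the conditioning segment, the assimilation is regressive.

regressive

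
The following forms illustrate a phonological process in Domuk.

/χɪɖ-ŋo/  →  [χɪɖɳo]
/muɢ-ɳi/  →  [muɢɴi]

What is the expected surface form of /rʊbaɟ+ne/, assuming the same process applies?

The data show progressive place assimilation: /ŋ/ → [ɳ] after /ɖ/; /ɳ/ → [ɴ] after /ɢ/. In each pair only place changes, matching the preceding consonant, while manner and voice stay constant.
/n/ is a voiced alveolar nasal. The preceding trigger /ɟ/ is palatal, so /n/ must become palatal as well.
A voiced palatal nasal is [ɲ], so the surface segment is [ɲ].

[rʊbaɟɲe]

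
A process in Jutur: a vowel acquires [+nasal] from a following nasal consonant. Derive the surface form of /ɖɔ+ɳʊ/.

The vowel /ɔ/ is adjacent to the following nasal /ɳ/, so it acquires [+nasal] and surfaces as [ɔ̃].

[ɖɔ̃ɳʊ]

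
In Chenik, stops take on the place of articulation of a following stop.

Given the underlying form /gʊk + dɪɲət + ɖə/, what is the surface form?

The rule targets /k/ (voiceless velar stop), which sits before the trigger /d/ (alveolar).
Changing only its place to alveolar gives [t] — the voiceless alveolar stop.
The same rule applies at the second boundary: /t/ → [ʈ] next to /ɖ/.

[gʊtdɪɲəʈɖə]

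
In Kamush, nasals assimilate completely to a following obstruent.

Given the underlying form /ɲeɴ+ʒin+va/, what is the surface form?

/ɴ/ is the segment targeted by the rule; it sits immediately before /ʒ/, so it assimilates completely and surfaces as [ʒ].
At the second juncture, /n/ likewise becomes [v] adjacent to /v/.

[ɲeʒʒivva]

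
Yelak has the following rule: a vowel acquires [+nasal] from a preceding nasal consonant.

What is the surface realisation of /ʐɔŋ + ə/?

The vowel /ə/ is adjacent to the preceding nasal /ŋ/, so it acquires [+nasal] and surfaces as [ə̃].

[ʐɔŋə̃]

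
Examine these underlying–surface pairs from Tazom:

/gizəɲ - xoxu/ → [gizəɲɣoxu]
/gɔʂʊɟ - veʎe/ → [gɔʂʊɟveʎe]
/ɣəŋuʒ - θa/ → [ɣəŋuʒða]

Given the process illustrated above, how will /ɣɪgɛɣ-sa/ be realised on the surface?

[ɣɪgɛɣza]

The data show progressive voicing assimilation: /x/ → [ɣ] after /ɲ/; /θ/ → [ð] after /ʒ/. In each pair only voicing changes, matching the preceding consonant, while place and manner stay constant.
No alternation appears in [gɔʂʊɟveʎe]: there the adjacent consonants already agree in voicing (/v/ and /ɟ/ are both voiced), so this form is consistent with the same rule.
/s/ is a voiceless alveolar fricative. The preceding trigger /ɣ/ is voiced, so /s/ must become voiced as well.
A voiced alveolar fricative is [z], so the surface segment is [z].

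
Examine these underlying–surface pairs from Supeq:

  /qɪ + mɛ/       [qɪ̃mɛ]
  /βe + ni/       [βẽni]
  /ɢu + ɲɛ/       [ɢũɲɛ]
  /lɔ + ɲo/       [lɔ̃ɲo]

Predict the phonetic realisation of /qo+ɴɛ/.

The data show regressive nasality assimilation (vowel nasalisation): /ɪ/ → [ɪ̃] before /m/; /e/ → [ẽ] before /n/; /u/ → [ũ] before /ɲ/; /ɔ/ → [ɔ̃] before /ɲ/ — a vowel is nasalised by an immediately following nasal consonant.
/o/ sits next to the nasal /ɴ/ and is therefore nasalised to [õ].

[qõɴɛ]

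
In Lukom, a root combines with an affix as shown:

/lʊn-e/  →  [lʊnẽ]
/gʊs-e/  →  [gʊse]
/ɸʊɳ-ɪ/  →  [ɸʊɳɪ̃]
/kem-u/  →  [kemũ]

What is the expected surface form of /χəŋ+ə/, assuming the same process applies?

The data show progressive nasality assimilation (vowel nasalisation): /e/ → [ẽ] after /n/; /ɪ/ → [ɪ̃] after /ɳ/; /u/ → [ũ] after /m/ — a vowel is nasalised by an immediately preceding nasal consonant.
No change occurs in [gʊse] because the vowel at the boundary is adjacent to an oral consonant, not a nasal (/e/ next to /s/).
/ə/ sits next to the nasal /ŋ/ and is therefore nasalised to [ə̃].

[χəŋə̃]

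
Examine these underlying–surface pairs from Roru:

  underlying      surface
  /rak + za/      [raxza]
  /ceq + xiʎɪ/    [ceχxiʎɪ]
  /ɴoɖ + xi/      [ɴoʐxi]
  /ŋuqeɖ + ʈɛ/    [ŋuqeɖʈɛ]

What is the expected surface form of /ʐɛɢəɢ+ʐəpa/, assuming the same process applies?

The data show regressive manner assimilation: /k/ → [x] before /z/; /q/ → [χ] before /x/; /ɖ/ → [ʐ] before /x/. In each pair only manner changes, matching the following consonant, while place and voice stay constant.
No alternation appears in [ŋuqeɖʈɛ]: there the adjacent consonants already agree in manner (/ɖ/ and /ʈ/ are both stops), so this form is consistent with the same rule.
/ɢ/ is a voiced uvular stop. The following trigger /ʐ/ is a fricative, so /ɢ/ must become a fricative as well.
A voiced uvular fricative is [ʁ], so the surface segment is [ʁ].

[ʐɛɢəʁʐəpa]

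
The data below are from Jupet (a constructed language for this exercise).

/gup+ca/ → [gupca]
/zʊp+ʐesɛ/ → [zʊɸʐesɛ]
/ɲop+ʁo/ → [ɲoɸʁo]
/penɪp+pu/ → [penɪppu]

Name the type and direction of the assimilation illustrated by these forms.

regressive manner assimilation

Comparing underlying and surface forms, /p/ → [ɸ] is the alternation; the neighbouring /ʐ/ is constant.
/p/ is a stop while /ʐ/ is a fricative; the output [ɸ] is a fricative, matching the trigger — so the feature that spreads is manner.
Place and voice are unchanged, so the assimilation is partial, not total.
Checking the remaining alternation: /p/ → [ɸ] before /ʁ/ (stop → fricative, matching a fricative) — only manner changes, and always toward the following segment.
Nothing changes in [gupca], [penɪppu]: there the adjacent consonants already agree in manner (/p/ and /c/ are both stops; /p/ and /p/ are both stops), so these forms are consistent with the same rule.
Since the segment that changes precedes the conditioning segment, the assimilation is regressive.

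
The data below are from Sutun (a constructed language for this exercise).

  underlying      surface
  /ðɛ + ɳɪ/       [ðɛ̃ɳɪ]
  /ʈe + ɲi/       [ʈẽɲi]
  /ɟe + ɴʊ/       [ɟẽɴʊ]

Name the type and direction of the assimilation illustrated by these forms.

The vowel /ɛ/ surfaces as nasalised [ɛ̃] next to the following nasal /ɳ/ — it has acquired the [+nasal] feature of its neighbour.
The other forms show the same pattern: /e/ → [ẽ] before /ɲ/; /e/ → [ẽ] before /ɴ/ — each time a vowel is nasalised next to a following nasal.
Because the conditioning nasal is to the right of the vowel that changes, the process is regressive (anticipatory).

regressive nasality assimilation (vowel nasalisation)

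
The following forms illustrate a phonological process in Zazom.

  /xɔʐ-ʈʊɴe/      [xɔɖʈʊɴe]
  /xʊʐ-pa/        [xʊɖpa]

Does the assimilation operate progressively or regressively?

regressive

Comparing underlying and surface forms, /ʐ/ → [ɖ] is the alternation; the neighbouring /ʈ/ is constant.
The change fricative → stop matches the manner of the following /ʈ/, identifying this as manner assimilation.
The same holds elsewhere in the data: /ʐ/ → [ɖ] before /p/ (fricative → stop, matching a stop) — only manner changes, and always toward the following segment.
The trigger is the following segment, so the direction is regressive (anticipatory).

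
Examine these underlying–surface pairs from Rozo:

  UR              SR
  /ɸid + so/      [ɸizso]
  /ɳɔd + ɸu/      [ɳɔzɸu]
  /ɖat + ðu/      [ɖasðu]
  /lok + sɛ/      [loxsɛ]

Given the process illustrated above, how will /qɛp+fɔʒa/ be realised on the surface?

[qɛɸfɔʒa]

The data show regressive manner assimilation: /d/ → [z] before /s/; /d/ → [z] before /ɸ/; /t/ → [s] before /ð/; /k/ → [x] before /s/. In each pair only manner changes, matching the following consonant, while place and voice stay constant.
The rule targets /p/ (voiceless bilabial stop), which sits before the trigger /f/ (fricative).
The voiceless bilabial fricative is [ɸ], so /p/ → [ɸ].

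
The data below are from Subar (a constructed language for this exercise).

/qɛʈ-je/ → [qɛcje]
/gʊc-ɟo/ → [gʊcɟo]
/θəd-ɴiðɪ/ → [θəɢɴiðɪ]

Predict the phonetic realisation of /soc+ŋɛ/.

[sokŋɛ]

The data show regressive place assimilation: /ʈ/ → [c] before /j/; /d/ → [ɢ] before /ɴ/. In each pair only place changes, matching the following consonant, while manner and voice stay constant.
No alternation appears in [gʊcɟo]: there the adjacent consonants already agree in place (/c/ and /ɟ/ are both palatal), so this form is consistent with the same rule.
/c/ is a voiceless palatal stop. The following trigger /ŋ/ is velar, so /c/ must become velar as well.
The voiceless velar stop is [k], so /c/ → [k].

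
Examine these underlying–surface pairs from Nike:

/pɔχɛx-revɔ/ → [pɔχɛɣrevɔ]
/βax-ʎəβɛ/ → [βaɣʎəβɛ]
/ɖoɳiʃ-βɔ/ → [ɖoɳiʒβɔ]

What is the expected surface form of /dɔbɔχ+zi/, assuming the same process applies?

[dɔbɔʁzi]

The data show regressive voicing assimilation: /x/ → [ɣ] before /r/; /x/ → [ɣ] before /ʎ/; /ʃ/ → [ʒ] before /β/. In each pair only voicing changes, matching the following consonant, while place and manner stay constant.
The rule targets /χ/ (voiceless uvular fricative), which sits before the trigger /z/ (voiced).
A voiced uvular fricative is [ʁ], so the surface segment is [ʁ].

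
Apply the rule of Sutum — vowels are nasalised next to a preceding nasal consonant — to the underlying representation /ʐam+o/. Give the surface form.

The vowel /o/ is adjacent to the preceding nasal /m/, so it acquires [+nasal] and surfaces as [õ].

[ʐamõ]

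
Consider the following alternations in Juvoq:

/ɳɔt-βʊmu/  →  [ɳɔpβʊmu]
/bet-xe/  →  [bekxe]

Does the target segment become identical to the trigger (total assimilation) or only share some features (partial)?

Underlying /t/ is realised as [p] next to /β/; /β/ itself does not change.
/t/ is alveolar while /β/ is bilabial; the output [p] is bilabial, matching the trigger — so the feature that spreads is place.
Manner and voice are unchanged, so the assimilation is partial, not total.
The other alternating form patterns the same way: /t/ → [k] before /x/ (alveolar → velar, matching velar) — only place changes, and always toward the following segment.

partial assimilation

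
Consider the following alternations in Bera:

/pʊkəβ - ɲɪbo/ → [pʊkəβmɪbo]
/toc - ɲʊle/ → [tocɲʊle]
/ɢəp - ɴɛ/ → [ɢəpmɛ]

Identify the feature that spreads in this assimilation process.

Comparing underlying and surface forms, /ɲ/ → [m] is the alternation; the neighbouring /β/ is constant.
/ɲ/ is palatal while /β/ is bilabial; the output [m] is bilabial, matching the trigger — so the feature that spreads is place.
The same holds elsewhere in the data: /ɴ/ → [m] after /p/ (uvular → bilabial, matching bilabial) — only place changes, and always toward the preceding segment.
Nothing changes in [tocɲʊle]: there the adjacent consonants already agree in place (/ɲ/ and /c/ are both palatal), so this form is consistent with the same rule.

place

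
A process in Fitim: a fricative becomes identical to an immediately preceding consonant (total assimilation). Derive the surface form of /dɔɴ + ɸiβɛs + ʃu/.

/ɸ/ is the segment targeted by the rule; it sits immediately after /ɴ/, so it assimilates completely and surfaces as [ɴ].
At the second juncture, /ʃ/ likewise becomes [s] adjacent to /s/.

[dɔɴɴiβɛssu]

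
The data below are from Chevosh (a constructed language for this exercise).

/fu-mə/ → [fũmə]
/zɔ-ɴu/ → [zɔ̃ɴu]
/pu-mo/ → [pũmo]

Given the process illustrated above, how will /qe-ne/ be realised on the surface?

[qẽne]

The data show regressive nasality assimilation (vowel nasalisation): /u/ → [ũ] before /m/; /ɔ/ → [ɔ̃] before /ɴ/ — a vowel is nasalised by an immediately following nasal consonant.
The vowel /e/ is adjacent to the following nasal /n/, so it acquires [+nasal] and surfaces as [ẽ].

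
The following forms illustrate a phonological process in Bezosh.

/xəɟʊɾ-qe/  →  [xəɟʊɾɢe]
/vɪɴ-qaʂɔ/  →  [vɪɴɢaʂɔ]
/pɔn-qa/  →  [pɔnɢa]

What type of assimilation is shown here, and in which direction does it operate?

The segment that alternates is /q/, which surfaces as [ɢ] when adjacent to /ɾ/.
/q/ is voiceless while /ɾ/ is voiced; the output [ɢ] is voiced, matching the trigger — so the feature that spreads is voicing.
Place and manner are unchanged, so the assimilation is partial, not total.
The other alternating forms pattern the same way: /q/ → [ɢ] after /ɴ/ (voiceless → voiced, matching voiced); /q/ → [ɢ] after /n/ (voiceless → voiced, matching voiced) — only voicing changes, and always toward the preceding segment.
Since the segment that changes follows the conditioning segment, the assimilation is progressive.

progressive voicing assimilation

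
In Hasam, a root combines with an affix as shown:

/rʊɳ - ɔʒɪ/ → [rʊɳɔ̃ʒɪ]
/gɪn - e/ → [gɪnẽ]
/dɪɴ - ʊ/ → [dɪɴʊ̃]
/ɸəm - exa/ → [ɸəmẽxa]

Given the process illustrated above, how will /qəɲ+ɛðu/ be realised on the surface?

The data show progressive nasality assimilation (vowel nasalisation): /ɔ/ → [ɔ̃] after /ɳ/; /e/ → [ẽ] after /n/; /ʊ/ → [ʊ̃] after /ɴ/; /e/ → [ẽ] after /m/ — a vowel is nasalised by an immediately preceding nasal consonant.
The vowel /ɛ/ is adjacent to the preceding nasal /ɲ/, so it acquires [+nasal] and surfaces as [ɛ̃].

[qəɲɛ̃ðu]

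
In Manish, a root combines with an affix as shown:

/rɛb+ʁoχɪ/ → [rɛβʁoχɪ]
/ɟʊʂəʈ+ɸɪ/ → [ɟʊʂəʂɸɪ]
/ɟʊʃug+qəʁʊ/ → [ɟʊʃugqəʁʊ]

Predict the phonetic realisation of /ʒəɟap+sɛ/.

[ʒəɟaɸsɛ]

The data show regressive manner assimilation: /b/ → [β] before /ʁ/; /ʈ/ → [ʂ] before /ɸ/. In each pair only manner changes, matching the following consonant, while place and voice stay constant.
Nothing changes in [ɟʊʃugqəʁʊ]: there the adjacent consonants already agree in manner (/g/ and /q/ are both stops), so this form is consistent with the same rule.
/p/ is a voiceless bilabial stop. The following trigger /s/ is a fricative, so /p/ must become a fricative as well.
The voiceless bilabial fricative is [ɸ], so /p/ → [ɸ].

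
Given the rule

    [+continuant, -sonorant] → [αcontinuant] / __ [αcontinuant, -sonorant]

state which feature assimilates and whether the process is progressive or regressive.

The shared variable α links the value of [continuant] on the target to that of the neighbouring obstruent. [continuant] distinguishes stops from fricatives — a manner-of-articulation feature — so this is manner assimilation.
The conditioning segment sits to the right of the focus bar, meaning the trigger follows the segment that changes — regressive assimilation.

regressive manner assimilation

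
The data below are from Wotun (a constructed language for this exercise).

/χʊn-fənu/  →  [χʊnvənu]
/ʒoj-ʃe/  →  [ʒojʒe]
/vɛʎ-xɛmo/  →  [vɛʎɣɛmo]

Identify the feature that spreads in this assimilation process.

voicing

Comparing underlying and surface forms, /f/ → [v] is the alternation; the neighbouring /n/ is constant.
The change voiceless → voiced matches the voicing of the preceding /n/, identifying this as voicing assimilation.
The other alternating forms pattern the same way: /ʃ/ → [ʒ] after /j/ (voiceless → voiced, matching voiced); /x/ → [ɣ] after /ʎ/ (voiceless → voiced, matching voiced) — only voicing changes, and always toward the preceding segment.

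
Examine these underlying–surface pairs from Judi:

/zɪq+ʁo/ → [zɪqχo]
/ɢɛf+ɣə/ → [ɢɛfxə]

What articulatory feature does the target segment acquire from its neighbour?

voicing

The segment that alternates is /ʁ/, which surfaces as [χ] when adjacent to /q/.
The change voiced → voiceless matches the voicing of the preceding /q/, identifying this as voicing assimilation.
The same holds elsewhere in the data: /ɣ/ → [x] after /f/ (voiced → voiceless, matching voiceless) — only voicing changes, and always toward the preceding segment.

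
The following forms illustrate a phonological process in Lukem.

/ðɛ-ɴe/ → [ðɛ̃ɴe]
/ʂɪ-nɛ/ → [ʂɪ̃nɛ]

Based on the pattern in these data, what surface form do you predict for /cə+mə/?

[cə̃mə]

The data show regressive nasality assimilation (vowel nasalisation): /ɛ/ → [ɛ̃] before /ɴ/; /ɪ/ → [ɪ̃] before /n/ — a vowel is nasalised by an immediately following nasal consonant.
The vowel /ə/ is adjacent to the following nasal /m/, so it acquires [+nasal] and surfaces as [ə̃].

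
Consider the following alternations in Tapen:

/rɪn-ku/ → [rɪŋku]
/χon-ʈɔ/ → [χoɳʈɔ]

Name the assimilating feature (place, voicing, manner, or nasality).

place

Underlying /n/ is realised as [ŋ] next to /k/; /k/ itself does not change.
/n/ is alveolar while /k/ is velar; the output [ŋ] is velar, matching the trigger — so the feature that spreads is place.
The other alternating form patterns the same way: /n/ → [ɳ] before /ʈ/ (alveolar → retroflex, matching retroflex) — only place changes, and always toward the following segment.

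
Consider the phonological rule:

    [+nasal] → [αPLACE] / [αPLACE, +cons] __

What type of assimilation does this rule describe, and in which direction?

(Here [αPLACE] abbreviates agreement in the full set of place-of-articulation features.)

The shared variable α links the value of the place features (abbreviated [PLACE]) on the target to the same value on the neighbouring segment, so place is the feature that assimilates.
Since the environment is written before the underscore, the trigger precedes the target; the direction is progressive.

progressive place assimilation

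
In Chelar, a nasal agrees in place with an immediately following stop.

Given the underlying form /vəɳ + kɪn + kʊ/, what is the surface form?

[vəŋkɪŋkʊ]

The rule targets /ɳ/ (voiced retroflex nasal), which sits before the trigger /k/ (velar).
Changing only its place to velar gives [ŋ] — the voiced velar nasal.
At the second juncture, /n/ likewise becomes [ŋ] adjacent to /k/.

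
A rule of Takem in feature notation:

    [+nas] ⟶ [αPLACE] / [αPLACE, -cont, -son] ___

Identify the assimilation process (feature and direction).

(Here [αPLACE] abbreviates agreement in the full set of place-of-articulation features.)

progressive place assimilation

The shared variable α links the value of the place features (abbreviated [PLACE]) on the target to the same value on the neighbouring segment, so place is the feature that assimilates.
Since the environment is written before the underscore, the trigger precedes the target; the direction is progressive.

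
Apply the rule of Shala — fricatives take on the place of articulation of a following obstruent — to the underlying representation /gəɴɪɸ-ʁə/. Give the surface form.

The rule targets /ɸ/ (voiceless bilabial fricative), which sits before the trigger /ʁ/ (uvular).
Changing only its place to uvular gives [χ] — the voiceless uvular fricative.

[gəɴɪχʁə]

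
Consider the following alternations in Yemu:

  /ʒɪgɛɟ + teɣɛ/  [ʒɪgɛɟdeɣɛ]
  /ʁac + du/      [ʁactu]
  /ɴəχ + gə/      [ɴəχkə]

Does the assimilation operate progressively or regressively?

Underlying /t/ is realised as [d] next to /ɟ/; /ɟ/ itself does not change.
/t/ is voiceless while /ɟ/ is voiced; the output [d] is voiced, matching the trigger — so the feature that spreads is voicing.
The same holds elsewhere in the data: /d/ → [t] after /c/ (voiced → voiceless, matching voiceless); /g/ → [k] after /χ/ (voiced → voiceless, matching voiceless) — only voicing changes, and always toward the preceding segment.
Since the segment that changes follows the conditioning segment, the assimilation is progressive.

progressive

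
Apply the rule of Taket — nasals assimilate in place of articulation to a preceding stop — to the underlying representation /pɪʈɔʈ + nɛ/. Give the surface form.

[pɪʈɔʈɳɛ]

The rule targets /n/ (voiced alveolar nasal), which sits after the trigger /ʈ/ (retroflex).
A voiced retroflex nasal is [ɳ], so the surface segment is [ɳ].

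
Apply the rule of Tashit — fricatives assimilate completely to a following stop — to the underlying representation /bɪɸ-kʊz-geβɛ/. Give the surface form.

[bɪkkʊggeβɛ]

/ɸ/ is the segment targeted by the rule; it sits immediately before /k/, so it assimilates completely and surfaces as [k].
At the second juncture, /z/ likewise becomes [g] adjacent to /g/.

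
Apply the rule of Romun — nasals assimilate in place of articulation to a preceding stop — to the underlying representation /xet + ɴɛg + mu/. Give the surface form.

[xetnɛgŋu]

/ɴ/ is a voiced uvular nasal. The preceding trigger /t/ is alveolar, so /ɴ/ must become alveolar as well.
Changing only its place to alveolar gives [n] — the voiced alveolar nasal.
The same rule applies at the second boundary: /m/ → [ŋ] next to /g/.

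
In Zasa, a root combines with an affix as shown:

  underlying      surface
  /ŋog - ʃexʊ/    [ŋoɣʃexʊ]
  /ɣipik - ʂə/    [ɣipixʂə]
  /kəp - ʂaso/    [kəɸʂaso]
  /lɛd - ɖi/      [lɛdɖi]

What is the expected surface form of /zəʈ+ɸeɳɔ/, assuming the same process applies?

[zəʂɸeɳɔ]

The data show regressive manner assimilation: /g/ → [ɣ] before /ʃ/; /k/ → [x] before /ʂ/; /p/ → [ɸ] before /ʂ/. In each pair only manner changes, matching the following consonant, while place and voice stay constant.
Nothing changes in [lɛdɖi]: there the adjacent consonants already agree in manner (/d/ and /ɖ/ are both stops), so this form is consistent with the same rule.
The rule targets /ʈ/ (voiceless retroflex stop), which sits before the trigger /ɸ/ (fricative).
Changing only its manner to fricative gives [ʂ] — the voiceless retroflex fricative.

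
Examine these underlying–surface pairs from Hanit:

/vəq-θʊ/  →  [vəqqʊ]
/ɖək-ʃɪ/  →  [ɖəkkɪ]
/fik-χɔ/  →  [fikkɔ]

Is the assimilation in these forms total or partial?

total assimilation

Underlying /θ/ is realised as [q] next to /q/; /q/ itself does not change.
The output [q] is identical to the trigger /q/ — every feature (place, manner, voicing) has been copied — so this is total assimilation.
The other forms behave the same way: /ʃ/ → [k] after /k/; /χ/ → [k] after /k/ — in each case the output is a copy of the preceding consonant.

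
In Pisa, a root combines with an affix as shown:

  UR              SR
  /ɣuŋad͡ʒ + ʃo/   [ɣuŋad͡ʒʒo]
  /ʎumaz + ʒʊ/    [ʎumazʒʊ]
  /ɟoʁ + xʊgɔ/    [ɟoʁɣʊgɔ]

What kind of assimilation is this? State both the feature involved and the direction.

Comparing underlying and surface forms, /ʃ/ → [ʒ] is the alternation; the neighbouring /d͡ʒ/ is constant.
/ʃ/ is voiceless while /d͡ʒ/ is voiced; the output [ʒ] is voiced, matching the trigger — so the feature that spreads is voicing.
Place and manner are unchanged, so the assimilation is partial, not total.
Checking the remaining alternation: /x/ → [ɣ] after /ʁ/ (voiceless → voiced, matching voiced) — only voicing changes, and always toward the preceding segment.
Nothing changes in [ʎumazʒʊ]: there the adjacent consonants already agree in voicing (/ʒ/ and /z/ are both voiced), so this form is consistent with the same rule.
Since the segment that changes follows the conditioning segment, the assimilation is progressive.

progressive voicing assimilation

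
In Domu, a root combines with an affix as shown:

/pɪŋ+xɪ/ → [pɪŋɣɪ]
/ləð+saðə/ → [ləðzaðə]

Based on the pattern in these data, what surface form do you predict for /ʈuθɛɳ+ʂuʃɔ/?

[ʈuθɛɳʐuʃɔ]

The data show progressive voicing assimilation: /x/ → [ɣ] after /ŋ/; /s/ → [z] after /ð/. In each pair only voicing changes, matching the preceding consonant, while place and manner stay constant.
/ʂ/ is a voiceless retroflex fricative. The preceding trigger /ɳ/ is voiced, so /ʂ/ must become voiced as well.
A voiced retroflex fricative is [ʐ], so the surface segment is [ʐ].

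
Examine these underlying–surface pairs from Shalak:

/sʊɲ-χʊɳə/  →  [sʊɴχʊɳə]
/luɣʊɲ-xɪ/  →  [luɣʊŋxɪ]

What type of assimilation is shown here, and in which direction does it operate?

Comparing underlying and surface forms, /ɲ/ → [ɴ] is the alternation; the neighbouring /χ/ is constant.
The change palatal → uvular matches the place of the following /χ/, identifying this as place assimilation.
Manner and voice are unchanged, so the assimilation is partial, not total.
Checking the remaining alternation: /ɲ/ → [ŋ] before /x/ (palatal → velar, matching velar) — only place changes, and always toward the following segment.
Since the segment that changes precedes the conditioning segment, the assimilation is regressive.

regressive place assimilation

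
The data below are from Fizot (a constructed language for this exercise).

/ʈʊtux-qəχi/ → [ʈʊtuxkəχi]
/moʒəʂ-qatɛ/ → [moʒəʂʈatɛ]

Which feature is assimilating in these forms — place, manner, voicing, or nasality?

place

Underlying /q/ is realised as [k] next to /x/; /x/ itself does not change.
/q/ is uvular while /x/ is velar; the output [k] is velar, matching the trigger — so the feature that spreads is place.
Checking the remaining alternation: /q/ → [ʈ] after /ʂ/ (uvular → retroflex, matching retroflex) — only place changes, and always toward the preceding segment.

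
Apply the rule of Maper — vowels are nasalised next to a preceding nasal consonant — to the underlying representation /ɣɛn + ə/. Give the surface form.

[ɣɛnə̃]

/ə/ sits next to the nasal /n/ and is therefore nasalised to [ə̃].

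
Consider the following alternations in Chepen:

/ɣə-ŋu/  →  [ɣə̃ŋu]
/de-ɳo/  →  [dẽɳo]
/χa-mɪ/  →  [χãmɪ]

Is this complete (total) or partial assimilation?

partial assimilation

The vowel /ə/ surfaces as nasalised [ə̃] next to the following nasal /ŋ/ — it has acquired the [+nasal] feature of its neighbour.
Likewise in the remaining data: /e/ → [ẽ] before /ɳ/; /a/ → [ã] before /m/ — each time a vowel is nasalised next to a following nasal.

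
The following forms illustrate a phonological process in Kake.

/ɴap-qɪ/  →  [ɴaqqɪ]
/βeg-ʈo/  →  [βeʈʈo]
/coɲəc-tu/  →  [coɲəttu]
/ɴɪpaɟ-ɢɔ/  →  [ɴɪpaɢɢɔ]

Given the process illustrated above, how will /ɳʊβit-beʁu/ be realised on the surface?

The data show regressive total assimilation (/p/ → [q] before /q/; /g/ → [ʈ] before /ʈ/; /c/ → [t] before /t/; /ɟ/ → [ɢ] before /ɢ/): in every case the target segment becomes identical to its following neighbour, copying more than a single feature.
/t/ is the segment targeted by the rule; it sits immediately before /b/, so it assimilates completely and surfaces as [b].

[ɳʊβibbeʁu]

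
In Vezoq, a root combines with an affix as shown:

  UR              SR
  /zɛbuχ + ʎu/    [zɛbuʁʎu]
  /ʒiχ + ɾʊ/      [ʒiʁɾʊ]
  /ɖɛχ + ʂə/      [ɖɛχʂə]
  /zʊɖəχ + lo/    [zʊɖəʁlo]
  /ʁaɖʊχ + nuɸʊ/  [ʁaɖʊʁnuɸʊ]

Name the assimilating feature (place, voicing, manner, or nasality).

The segment that alternates is /χ/, which surfaces as [ʁ] when adjacent to /ʎ/.
/χ/ is voiceless while /ʎ/ is voiced; the output [ʁ] is voiced, matching the trigger — so the feature that spreads is voicing.
The other alternating forms pattern the same way: /χ/ → [ʁ] before /ɾ/ (voiceless → voiced, matching voiced); /χ/ → [ʁ] before /l/ (voiceless → voiced, matching voiced); /χ/ → [ʁ] before /n/ (voiceless → voiced, matching voiced) — only voicing changes, and always toward the following segment.
Nothing changes in [ɖɛχʂə]: there the adjacent consonants already agree in voicing (/χ/ and /ʂ/ are both voiceless), so this form is consistent with the same rule.

voicing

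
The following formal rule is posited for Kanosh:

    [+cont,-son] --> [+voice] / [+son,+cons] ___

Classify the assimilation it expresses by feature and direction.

progressive voicing assimilation

The target ([+cont,-son], fricatives) acquires [+voice] next to a sonorant consonant ([+son,+cons]) — it takes on the voicing of its neighbour, so the feature that spreads is voicing.
Since the environment is written before the underscore, the trigger precedes the target; the direction is progressive.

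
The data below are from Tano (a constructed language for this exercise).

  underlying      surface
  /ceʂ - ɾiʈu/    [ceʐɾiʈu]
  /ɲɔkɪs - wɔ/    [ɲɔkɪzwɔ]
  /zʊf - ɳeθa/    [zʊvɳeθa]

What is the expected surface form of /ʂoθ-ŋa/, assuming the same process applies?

[ʂoðŋa]

The data show regressive voicing assimilation: /ʂ/ → [ʐ] before /ɾ/; /s/ → [z] before /w/; /f/ → [v] before /ɳ/. In each pair only voicing changes, matching the following consonant, while place and manner stay constant.
/θ/ is a voiceless dental fricative. The following trigger /ŋ/ is voiced, so /θ/ must become voiced as well.
A voiced dental fricative is [ð], so the surface segment is [ð].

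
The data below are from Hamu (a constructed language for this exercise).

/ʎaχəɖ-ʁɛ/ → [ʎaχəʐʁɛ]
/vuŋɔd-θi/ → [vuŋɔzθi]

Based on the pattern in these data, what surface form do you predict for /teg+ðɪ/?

[teɣðɪ]

The data show regressive manner assimilation: /ɖ/ → [ʐ] before /ʁ/; /d/ → [z] before /θ/. In each pair only manner changes, matching the following consonant, while place and voice stay constant.
The rule targets /g/ (voiced velar stop), which sits before the trigger /ð/ (fricative).
A voiced velar fricative is [ɣ], so the surface segment is [ɣ].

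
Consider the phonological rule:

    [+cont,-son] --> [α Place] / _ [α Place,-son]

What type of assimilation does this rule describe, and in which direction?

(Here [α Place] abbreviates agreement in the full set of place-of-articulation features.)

The rule copies the place features (abbreviated [Place]) from the environment onto the target, so the assimilating feature is place.
The conditioning segment sits to the right of the focus bar, meaning the trigger follows the segment that changes — regressive assimilation.

regressive place assimilation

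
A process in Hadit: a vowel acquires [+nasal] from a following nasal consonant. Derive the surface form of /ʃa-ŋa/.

[ʃãŋa]

The vowel /a/ is adjacent to the following nasal /ŋ/, so it acquires [+nasal] and surfaces as [ã].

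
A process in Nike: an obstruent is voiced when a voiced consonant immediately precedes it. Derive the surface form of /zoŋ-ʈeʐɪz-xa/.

The rule targets /ʈ/ (voiceless retroflex stop), which sits after the trigger /ŋ/ (voiced).
A voiced retroflex stop is [ɖ], so the surface segment is [ɖ].
At the second juncture, /x/ likewise becomes [ɣ] adjacent to /z/.

[zoŋɖeʐɪzɣa]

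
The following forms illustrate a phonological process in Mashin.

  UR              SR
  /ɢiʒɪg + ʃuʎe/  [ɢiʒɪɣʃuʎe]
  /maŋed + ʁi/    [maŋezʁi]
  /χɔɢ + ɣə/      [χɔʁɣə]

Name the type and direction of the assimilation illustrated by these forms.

regressive manner assimilation

Comparing underlying and surface forms, /g/ → [ɣ] is the alternation; the neighbouring /ʃ/ is constant.
The change stop → fricative matches the manner of the following /ʃ/, identifying this as manner assimilation.
Place and voice are unchanged, so the assimilation is partial, not total.
The other alternating forms pattern the same way: /d/ → [z] before /ʁ/ (stop → fricative, matching a fricative); /ɢ/ → [ʁ] before /ɣ/ (stop → fricative, matching a fricative) — only manner changes, and always toward the following segment.
Since the segment that changes precedes the conditioning segment, the assimilation is regressive.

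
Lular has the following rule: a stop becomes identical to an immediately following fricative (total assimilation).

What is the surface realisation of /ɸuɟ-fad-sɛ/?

[ɸuffassɛ]

/ɟ/ is the segment targeted by the rule; it sits immediately before /f/, so it assimilates completely and surfaces as [f].
The same rule applies at the second boundary: /d/ → [s] next to /s/.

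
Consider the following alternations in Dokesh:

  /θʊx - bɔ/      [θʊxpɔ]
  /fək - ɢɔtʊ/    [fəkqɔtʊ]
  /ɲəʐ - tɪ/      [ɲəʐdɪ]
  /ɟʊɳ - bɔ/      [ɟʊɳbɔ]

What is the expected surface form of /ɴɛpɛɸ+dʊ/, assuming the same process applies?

[ɴɛpɛɸtʊ]

The data show progressive voicing assimilation: /b/ → [p] after /x/; /ɢ/ → [q] after /k/; /t/ → [d] after /ʐ/. In each pair only voicing changes, matching the preceding consonant, while place and manner stay constant.
Nothing changes in [ɟʊɳbɔ]: there the adjacent consonants already agree in voicing (/b/ and /ɳ/ are both voiced), so this form is consistent with the same rule.
/d/ is a voiced alveolar stop. The preceding trigger /ɸ/ is voiceless, so /d/ must become voiceless as well.
The voiceless alveolar stop is [t], so /d/ → [t].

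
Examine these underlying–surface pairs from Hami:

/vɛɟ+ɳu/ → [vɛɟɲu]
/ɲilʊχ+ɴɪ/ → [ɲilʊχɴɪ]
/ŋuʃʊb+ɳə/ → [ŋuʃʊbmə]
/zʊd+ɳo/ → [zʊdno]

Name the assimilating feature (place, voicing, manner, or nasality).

Comparing underlying and surface forms, /ɳ/ → [ɲ] is the alternation; the neighbouring /ɟ/ is constant.
The change retroflex → palatal matches the place of the preceding /ɟ/, identifying this as place assimilation.
The other alternating forms pattern the same way: /ɳ/ → [m] after /b/ (retroflex → bilabial, matching bilabial); /ɳ/ → [n] after /d/ (retroflex → alveolar, matching alveolar) — only place changes, and always toward the preceding segment.
No alternation appears in [ɲilʊχɴɪ]: there the adjacent consonants already agree in place (/ɴ/ and /χ/ are both uvular), so this form is consistent with the same rule.

place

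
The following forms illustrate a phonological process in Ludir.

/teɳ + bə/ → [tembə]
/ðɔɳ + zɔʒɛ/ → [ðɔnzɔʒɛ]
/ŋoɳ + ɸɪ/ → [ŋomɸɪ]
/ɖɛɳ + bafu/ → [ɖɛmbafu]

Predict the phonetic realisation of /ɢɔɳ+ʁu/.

[ɢɔɴʁu]

The data show regressive place assimilation: /ɳ/ → [m] before /b/; /ɳ/ → [n] before /z/; /ɳ/ → [m] before /ɸ/. In each pair only place changes, matching the following consonant, while manner and voice stay constant.
The rule targets /ɳ/ (voiced retroflex nasal), which sits before the trigger /ʁ/ (uvular).
The voiced uvular nasal is [ɴ], so /ɳ/ → [ɴ].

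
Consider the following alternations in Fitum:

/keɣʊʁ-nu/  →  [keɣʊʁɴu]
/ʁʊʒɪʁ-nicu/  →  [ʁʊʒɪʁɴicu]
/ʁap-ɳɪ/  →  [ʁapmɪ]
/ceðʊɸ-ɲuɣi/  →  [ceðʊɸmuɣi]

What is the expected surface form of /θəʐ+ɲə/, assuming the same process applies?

[θəʐɳə]

The data show progressive place assimilation: /n/ → [ɴ] after /ʁ/; /ɳ/ → [m] after /p/; /ɲ/ → [m] after /ɸ/. In each pair only place changes, matching the preceding consonant, while manner and voice stay constant.
/ɲ/ is a voiced palatal nasal. The preceding trigger /ʐ/ is retroflex, so /ɲ/ must become retroflex as well.
Changing only its place to retroflex gives [ɳ] — the voiced retroflex nasal.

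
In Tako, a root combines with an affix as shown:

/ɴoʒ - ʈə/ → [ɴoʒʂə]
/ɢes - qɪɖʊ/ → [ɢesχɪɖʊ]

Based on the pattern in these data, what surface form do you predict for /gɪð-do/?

The data show progressive manner assimilation: /ʈ/ → [ʂ] after /ʒ/; /q/ → [χ] after /s/. In each pair only manner changes, matching the preceding consonant, while place and voice stay constant.
The rule targets /d/ (voiced alveolar stop), which sits after the trigger /ð/ (fricative).
A voiced alveolar fricative is [z], so the surface segment is [z].

[gɪðzo]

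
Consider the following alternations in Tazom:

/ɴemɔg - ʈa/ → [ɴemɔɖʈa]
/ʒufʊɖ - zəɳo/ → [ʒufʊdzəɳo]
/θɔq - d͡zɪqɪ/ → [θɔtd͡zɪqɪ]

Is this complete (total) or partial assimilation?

The segment that alternates is /g/, which surfaces as [ɖ] when adjacent to /ʈ/.
The change velar → retroflex matches the place of the following /ʈ/, identifying this as place assimilation.
Manner and voice are unchanged, so the assimilation is partial, not total.
The other alternating forms pattern the same way: /ɖ/ → [d] before /z/ (retroflex → alveolar, matching alveolar); /q/ → [t] before /d͡z/ (uvular → alveolar, matching alveolar) — only place changes, and always toward the following segment.

partial assimilation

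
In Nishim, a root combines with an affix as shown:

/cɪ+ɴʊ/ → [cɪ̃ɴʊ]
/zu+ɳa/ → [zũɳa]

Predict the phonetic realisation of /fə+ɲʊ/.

The data show regressive nasality assimilation (vowel nasalisation): /ɪ/ → [ɪ̃] before /ɴ/; /u/ → [ũ] before /ɳ/ — a vowel is nasalised by an immediately following nasal consonant.
/ə/ sits next to the nasal /ɲ/ and is therefore nasalised to [ə̃].

[fə̃ɲʊ]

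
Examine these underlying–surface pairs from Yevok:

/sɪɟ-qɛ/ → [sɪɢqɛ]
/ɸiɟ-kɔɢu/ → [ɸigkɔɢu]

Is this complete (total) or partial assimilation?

partial assimilation

Underlying /ɟ/ is realised as [ɢ] next to /q/; /q/ itself does not change.
The change palatal → uvular matches the place of the following /q/, identifying this as place assimilation.
Manner and voice are unchanged, so the assimilation is partial, not total.
The other alternating form patterns the same way: /ɟ/ → [g] before /k/ (palatal → velar, matching velar) — only place changes, and always toward the following segment.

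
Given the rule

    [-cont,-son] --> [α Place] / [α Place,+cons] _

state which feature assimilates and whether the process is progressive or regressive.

The shared variable α links the value of the place features (abbreviated [Place]) on the target to the same value on the neighbouring segment, so place is the feature that assimilates.
Since the environment is written before the underscore, the trigger precedes the target; the direction is progressive.

progressive place assimilation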